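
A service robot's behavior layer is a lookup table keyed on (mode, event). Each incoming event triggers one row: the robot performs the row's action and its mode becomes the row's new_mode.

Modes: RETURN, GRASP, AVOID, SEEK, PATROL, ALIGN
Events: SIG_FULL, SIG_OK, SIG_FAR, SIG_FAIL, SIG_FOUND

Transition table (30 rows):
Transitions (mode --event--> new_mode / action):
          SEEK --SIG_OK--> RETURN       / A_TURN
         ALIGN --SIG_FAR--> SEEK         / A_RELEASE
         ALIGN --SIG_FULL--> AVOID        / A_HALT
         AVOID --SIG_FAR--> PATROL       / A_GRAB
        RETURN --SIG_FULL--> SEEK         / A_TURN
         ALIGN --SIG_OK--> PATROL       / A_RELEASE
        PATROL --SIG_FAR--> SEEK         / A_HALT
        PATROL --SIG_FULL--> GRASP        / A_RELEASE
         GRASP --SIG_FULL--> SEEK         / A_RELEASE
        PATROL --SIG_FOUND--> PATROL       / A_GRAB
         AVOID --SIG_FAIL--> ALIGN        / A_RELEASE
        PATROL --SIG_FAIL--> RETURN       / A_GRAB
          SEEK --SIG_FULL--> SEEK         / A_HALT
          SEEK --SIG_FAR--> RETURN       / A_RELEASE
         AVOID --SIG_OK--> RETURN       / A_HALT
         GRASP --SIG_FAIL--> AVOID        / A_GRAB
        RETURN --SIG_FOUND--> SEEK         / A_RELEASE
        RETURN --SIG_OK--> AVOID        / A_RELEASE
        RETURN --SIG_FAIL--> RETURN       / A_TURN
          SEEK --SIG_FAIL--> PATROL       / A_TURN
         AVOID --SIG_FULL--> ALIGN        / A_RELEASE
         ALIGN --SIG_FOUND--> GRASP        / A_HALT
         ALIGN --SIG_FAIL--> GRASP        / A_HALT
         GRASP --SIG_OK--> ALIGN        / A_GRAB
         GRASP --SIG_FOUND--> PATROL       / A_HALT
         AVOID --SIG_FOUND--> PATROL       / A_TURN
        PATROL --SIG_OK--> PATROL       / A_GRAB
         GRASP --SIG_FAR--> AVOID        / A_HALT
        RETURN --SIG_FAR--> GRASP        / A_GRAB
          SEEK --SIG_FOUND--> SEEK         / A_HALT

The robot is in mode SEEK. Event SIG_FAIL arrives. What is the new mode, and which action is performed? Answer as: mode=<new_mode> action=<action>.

mode=PATROL action=A_TURN

current mode = SEEK; filter table to that mode:
  (SEEK, SIG_OK) → (RETURN, A_TURN)
  (SEEK, SIG_FULL) → (SEEK, A_HALT)
  (SEEK, SIG_FAR) → (RETURN, A_RELEASE)
  (SEEK, SIG_FAIL) → (PATROL, A_TURN)  ← event matches
  (SEEK, SIG_FOUND) → (SEEK, A_HALT)
event = SIG_FAIL selects (PATROL, A_TURN)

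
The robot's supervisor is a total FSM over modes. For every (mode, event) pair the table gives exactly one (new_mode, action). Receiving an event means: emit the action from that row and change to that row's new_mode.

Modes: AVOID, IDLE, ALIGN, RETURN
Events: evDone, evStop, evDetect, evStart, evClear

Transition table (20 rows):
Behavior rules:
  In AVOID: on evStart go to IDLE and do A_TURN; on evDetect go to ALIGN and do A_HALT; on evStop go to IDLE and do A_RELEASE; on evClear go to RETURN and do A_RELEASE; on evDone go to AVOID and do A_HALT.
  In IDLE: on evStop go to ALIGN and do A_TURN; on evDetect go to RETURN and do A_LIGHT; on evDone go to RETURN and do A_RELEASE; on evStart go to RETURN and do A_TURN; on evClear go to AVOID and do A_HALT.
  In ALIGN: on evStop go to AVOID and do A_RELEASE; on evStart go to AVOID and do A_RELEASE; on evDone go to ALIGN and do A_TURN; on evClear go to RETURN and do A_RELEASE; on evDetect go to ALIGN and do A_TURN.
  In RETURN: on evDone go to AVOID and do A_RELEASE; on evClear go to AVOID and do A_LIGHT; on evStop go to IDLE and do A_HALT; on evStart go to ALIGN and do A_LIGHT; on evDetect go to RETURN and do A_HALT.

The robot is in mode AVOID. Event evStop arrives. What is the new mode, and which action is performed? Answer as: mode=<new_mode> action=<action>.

mode=IDLE action=A_RELEASE

current mode = AVOID; filter table to that mode:
  (AVOID, evStart) → (IDLE, A_TURN)
  (AVOID, evDetect) → (ALIGN, A_HALT)
  (AVOID, evStop) → (IDLE, A_RELEASE)  ← event matches
  (AVOID, evClear) → (RETURN, A_RELEASE)
  (AVOID, evDone) → (AVOID, A_HALT)
event = evStop selects (IDLE, A_RELEASE)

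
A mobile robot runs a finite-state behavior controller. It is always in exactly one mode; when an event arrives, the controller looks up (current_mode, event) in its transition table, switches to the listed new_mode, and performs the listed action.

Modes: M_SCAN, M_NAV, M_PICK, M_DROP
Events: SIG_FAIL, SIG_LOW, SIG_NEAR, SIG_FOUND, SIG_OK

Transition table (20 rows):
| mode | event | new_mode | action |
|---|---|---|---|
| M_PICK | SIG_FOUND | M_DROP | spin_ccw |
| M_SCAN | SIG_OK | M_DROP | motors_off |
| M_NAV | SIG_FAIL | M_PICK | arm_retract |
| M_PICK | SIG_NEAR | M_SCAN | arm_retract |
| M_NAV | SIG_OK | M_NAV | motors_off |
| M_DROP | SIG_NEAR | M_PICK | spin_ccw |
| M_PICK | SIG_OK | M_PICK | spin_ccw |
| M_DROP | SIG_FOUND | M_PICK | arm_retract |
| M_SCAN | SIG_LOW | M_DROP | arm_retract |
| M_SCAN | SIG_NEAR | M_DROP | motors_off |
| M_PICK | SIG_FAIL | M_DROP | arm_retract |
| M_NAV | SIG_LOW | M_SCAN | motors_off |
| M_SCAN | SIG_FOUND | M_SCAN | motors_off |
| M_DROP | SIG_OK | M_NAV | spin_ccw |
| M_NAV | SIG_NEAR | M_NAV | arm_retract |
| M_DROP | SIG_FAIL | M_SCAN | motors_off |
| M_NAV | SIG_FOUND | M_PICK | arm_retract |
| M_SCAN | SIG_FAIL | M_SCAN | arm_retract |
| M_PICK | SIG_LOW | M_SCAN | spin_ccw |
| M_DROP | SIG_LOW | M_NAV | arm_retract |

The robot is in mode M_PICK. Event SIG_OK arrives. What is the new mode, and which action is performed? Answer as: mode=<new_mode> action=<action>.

mode=M_PICK action=spin_ccw

current mode = M_PICK; filter table to that mode:
  (M_PICK, SIG_FOUND) → (M_DROP, spin_ccw)
  (M_PICK, SIG_NEAR) → (M_SCAN, arm_retract)
  (M_PICK, SIG_OK) → (M_PICK, spin_ccw)  ← event matches
  (M_PICK, SIG_FAIL) → (M_DROP, arm_retract)
  (M_PICK, SIG_LOW) → (M_SCAN, spin_ccw)
event = SIG_OK selects (M_PICK, spin_ccw)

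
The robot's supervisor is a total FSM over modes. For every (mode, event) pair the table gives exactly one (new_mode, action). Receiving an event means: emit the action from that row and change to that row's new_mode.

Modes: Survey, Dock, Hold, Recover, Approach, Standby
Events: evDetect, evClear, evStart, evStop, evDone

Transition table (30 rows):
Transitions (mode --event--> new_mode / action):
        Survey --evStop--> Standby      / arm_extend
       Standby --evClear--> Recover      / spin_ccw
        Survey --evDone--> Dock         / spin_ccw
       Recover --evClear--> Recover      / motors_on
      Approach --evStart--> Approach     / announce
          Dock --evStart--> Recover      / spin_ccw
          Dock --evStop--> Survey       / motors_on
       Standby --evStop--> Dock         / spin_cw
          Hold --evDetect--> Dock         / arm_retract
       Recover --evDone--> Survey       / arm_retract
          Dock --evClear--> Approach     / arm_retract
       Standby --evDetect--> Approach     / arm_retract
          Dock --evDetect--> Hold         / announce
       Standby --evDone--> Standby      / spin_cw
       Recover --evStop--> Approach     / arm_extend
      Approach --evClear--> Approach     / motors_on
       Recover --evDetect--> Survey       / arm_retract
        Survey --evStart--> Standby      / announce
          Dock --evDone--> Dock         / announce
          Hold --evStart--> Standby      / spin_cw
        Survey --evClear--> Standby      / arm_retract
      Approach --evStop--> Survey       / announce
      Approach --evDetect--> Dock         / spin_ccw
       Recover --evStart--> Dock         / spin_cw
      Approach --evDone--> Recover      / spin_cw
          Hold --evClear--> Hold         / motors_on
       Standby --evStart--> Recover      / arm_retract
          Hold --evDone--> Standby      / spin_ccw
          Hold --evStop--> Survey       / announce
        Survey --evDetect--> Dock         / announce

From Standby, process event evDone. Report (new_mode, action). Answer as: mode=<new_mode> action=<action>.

mode=Standby action=spin_cw

current mode = Standby; filter table to that mode:
  (Standby, evClear) → (Recover, spin_ccw)
  (Standby, evStop) → (Dock, spin_cw)
  (Standby, evDetect) → (Approach, arm_retract)
  (Standby, evDone) → (Standby, spin_cw)  ← event matches
  (Standby, evStart) → (Recover, arm_retract)
event = evDone selects (Standby, spin_cw)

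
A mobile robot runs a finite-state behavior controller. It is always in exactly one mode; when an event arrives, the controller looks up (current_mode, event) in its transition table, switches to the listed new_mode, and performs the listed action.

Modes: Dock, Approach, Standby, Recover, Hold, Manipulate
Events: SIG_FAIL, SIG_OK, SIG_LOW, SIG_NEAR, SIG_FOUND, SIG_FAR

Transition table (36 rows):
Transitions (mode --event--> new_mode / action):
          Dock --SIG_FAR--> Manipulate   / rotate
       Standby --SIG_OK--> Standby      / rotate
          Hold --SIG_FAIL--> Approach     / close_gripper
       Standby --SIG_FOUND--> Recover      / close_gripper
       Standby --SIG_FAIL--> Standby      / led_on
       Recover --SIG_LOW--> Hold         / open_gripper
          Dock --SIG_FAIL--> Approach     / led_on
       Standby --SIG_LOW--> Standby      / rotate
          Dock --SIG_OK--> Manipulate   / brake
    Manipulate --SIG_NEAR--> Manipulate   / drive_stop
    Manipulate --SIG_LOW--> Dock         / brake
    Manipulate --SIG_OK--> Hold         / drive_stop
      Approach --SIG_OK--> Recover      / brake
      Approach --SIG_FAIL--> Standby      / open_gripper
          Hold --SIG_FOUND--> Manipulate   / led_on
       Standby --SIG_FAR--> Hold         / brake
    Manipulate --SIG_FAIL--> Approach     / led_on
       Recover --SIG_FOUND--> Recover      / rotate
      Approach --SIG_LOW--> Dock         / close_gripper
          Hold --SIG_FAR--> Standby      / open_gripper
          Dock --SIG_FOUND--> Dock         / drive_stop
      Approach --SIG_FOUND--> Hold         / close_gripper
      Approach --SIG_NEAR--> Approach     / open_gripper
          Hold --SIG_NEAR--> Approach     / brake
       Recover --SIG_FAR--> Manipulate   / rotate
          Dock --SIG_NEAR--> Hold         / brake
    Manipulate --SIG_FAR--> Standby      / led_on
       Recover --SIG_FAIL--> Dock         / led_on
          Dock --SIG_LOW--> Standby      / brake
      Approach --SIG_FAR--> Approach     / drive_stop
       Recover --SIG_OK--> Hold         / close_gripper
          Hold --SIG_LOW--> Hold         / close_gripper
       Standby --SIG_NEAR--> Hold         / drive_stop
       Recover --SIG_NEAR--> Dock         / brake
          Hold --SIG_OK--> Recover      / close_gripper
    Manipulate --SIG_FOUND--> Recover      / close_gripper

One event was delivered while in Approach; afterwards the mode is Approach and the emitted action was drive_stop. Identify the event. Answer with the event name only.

try SIG_FAIL: (Approach, SIG_FAIL) → (Standby, open_gripper)
try SIG_OK: (Approach, SIG_OK) → (Recover, brake)
try SIG_LOW: (Approach, SIG_LOW) → (Dock, close_gripper)
try SIG_NEAR: (Approach, SIG_NEAR) → (Approach, open_gripper)
try SIG_FOUND: (Approach, SIG_FOUND) → (Hold, close_gripper)
try SIG_FAR: (Approach, SIG_FAR) → (Approach, drive_stop)  ← matches

SIG_FAR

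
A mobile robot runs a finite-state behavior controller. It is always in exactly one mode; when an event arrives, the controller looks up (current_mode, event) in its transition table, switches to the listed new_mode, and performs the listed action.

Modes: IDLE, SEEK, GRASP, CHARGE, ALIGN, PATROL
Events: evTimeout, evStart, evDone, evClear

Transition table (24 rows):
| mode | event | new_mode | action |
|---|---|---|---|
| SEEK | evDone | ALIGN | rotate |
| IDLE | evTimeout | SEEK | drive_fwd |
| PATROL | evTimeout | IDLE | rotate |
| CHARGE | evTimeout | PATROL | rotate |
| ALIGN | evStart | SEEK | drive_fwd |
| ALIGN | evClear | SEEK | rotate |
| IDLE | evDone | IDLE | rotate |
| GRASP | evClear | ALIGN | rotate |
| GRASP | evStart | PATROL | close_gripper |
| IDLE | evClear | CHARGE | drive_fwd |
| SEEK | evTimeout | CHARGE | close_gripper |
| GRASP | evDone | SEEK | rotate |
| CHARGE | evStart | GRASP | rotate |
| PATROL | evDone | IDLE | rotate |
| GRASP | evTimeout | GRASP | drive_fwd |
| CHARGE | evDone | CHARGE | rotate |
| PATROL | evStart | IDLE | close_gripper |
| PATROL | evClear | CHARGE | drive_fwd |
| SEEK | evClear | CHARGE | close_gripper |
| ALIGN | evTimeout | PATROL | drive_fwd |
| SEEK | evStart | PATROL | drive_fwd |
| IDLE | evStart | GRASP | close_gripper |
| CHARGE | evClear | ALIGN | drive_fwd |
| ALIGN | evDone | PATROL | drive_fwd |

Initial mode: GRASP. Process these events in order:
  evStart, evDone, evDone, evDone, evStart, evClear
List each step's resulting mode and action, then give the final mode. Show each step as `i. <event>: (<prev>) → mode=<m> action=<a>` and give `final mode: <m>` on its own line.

final mode: ALIGN

1. evStart: (GRASP) → mode=PATROL action=close_gripper
2. evDone: (PATROL) → mode=IDLE action=rotate
3. evDone: (IDLE) → mode=IDLE action=rotate
4. evDone: (IDLE) → mode=IDLE action=rotate
5. evStart: (IDLE) → mode=GRASP action=close_gripper
6. evClear: (GRASP) → mode=ALIGN action=rotate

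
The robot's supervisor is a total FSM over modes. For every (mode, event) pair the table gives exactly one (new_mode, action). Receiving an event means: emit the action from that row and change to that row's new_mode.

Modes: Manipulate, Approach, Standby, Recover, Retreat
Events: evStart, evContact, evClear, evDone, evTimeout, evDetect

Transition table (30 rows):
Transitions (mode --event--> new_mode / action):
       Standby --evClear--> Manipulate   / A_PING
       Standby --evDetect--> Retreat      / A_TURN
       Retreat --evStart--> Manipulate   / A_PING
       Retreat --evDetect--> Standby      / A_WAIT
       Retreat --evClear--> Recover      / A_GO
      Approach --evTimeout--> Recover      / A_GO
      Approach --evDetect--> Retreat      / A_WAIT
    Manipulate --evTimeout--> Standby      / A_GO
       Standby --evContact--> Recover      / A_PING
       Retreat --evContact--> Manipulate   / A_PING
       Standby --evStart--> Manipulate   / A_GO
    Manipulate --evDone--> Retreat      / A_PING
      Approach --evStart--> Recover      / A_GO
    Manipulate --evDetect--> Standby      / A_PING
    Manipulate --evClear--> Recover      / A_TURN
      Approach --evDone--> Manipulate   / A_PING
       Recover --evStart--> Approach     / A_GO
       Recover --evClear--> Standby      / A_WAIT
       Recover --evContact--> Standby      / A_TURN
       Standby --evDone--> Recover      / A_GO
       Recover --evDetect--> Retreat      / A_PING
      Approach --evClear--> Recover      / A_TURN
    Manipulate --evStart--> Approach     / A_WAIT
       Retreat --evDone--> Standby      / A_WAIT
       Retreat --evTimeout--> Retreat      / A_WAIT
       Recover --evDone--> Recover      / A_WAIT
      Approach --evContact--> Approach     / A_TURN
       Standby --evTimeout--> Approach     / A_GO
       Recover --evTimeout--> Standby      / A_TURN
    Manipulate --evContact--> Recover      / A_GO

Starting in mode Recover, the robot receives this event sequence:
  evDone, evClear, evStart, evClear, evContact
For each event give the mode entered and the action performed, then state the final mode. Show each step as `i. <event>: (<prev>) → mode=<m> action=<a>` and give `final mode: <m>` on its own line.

1. evDone: (Recover) → mode=Recover action=A_WAIT
2. evClear: (Recover) → mode=Standby action=A_WAIT
3. evStart: (Standby) → mode=Manipulate action=A_GO
4. evClear: (Manipulate) → mode=Recover action=A_TURN
5. evContact: (Recover) → mode=Standby action=A_TURN

final mode: Standby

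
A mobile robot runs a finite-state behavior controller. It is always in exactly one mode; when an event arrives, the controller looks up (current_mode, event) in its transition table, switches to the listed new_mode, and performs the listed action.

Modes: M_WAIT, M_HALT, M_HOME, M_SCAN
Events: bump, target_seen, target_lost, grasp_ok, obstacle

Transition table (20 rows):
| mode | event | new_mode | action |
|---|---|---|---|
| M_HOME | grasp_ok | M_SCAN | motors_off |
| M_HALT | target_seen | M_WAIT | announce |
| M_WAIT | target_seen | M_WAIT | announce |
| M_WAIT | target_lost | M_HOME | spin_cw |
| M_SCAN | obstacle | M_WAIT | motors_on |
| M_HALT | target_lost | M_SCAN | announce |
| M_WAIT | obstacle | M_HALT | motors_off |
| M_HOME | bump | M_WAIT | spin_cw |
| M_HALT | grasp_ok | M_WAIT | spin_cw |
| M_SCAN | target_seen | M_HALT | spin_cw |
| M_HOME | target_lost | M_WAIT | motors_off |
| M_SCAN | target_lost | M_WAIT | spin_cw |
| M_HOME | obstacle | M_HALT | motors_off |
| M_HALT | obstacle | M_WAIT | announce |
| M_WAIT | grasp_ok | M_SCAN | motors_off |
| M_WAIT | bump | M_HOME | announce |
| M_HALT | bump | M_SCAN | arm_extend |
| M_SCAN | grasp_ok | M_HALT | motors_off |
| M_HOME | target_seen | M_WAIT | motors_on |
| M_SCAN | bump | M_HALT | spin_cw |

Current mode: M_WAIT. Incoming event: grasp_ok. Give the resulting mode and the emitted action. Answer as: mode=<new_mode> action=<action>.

mode=M_SCAN action=motors_off

current mode = M_WAIT; filter table to that mode:
  (M_WAIT, target_seen) → (M_WAIT, announce)
  (M_WAIT, target_lost) → (M_HOME, spin_cw)
  (M_WAIT, obstacle) → (M_HALT, motors_off)
  (M_WAIT, grasp_ok) → (M_SCAN, motors_off)  ← event matches
  (M_WAIT, bump) → (M_HOME, announce)
event = grasp_ok selects (M_SCAN, motors_off)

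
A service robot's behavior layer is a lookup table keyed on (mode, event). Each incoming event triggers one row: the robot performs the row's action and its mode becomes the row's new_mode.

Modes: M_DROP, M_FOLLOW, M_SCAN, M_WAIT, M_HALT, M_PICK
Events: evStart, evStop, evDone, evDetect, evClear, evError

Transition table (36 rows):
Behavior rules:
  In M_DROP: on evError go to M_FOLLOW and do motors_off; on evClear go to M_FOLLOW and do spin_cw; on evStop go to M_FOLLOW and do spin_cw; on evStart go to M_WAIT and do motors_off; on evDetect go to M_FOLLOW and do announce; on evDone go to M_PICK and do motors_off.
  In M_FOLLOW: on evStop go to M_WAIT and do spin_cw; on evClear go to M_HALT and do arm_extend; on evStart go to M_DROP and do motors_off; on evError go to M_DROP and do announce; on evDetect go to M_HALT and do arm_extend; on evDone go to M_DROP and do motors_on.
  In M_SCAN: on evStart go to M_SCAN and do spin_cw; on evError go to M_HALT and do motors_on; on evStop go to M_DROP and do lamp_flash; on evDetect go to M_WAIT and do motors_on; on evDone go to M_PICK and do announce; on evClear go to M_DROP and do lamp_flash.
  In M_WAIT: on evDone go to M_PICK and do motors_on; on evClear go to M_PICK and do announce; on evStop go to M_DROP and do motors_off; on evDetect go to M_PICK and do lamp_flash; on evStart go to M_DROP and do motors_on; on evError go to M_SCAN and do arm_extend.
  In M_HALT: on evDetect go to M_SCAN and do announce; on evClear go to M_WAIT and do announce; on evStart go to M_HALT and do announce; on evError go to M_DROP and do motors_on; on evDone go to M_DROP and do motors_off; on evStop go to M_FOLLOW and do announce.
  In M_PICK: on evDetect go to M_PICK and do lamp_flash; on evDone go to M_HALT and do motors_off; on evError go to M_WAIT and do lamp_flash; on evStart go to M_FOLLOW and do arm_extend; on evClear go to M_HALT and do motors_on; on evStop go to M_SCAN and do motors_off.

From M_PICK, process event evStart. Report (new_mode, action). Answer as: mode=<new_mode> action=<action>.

mode=M_FOLLOW action=arm_extend

current mode = M_PICK; filter table to that mode:
  (M_PICK, evDetect) → (M_PICK, lamp_flash)
  (M_PICK, evDone) → (M_HALT, motors_off)
  (M_PICK, evError) → (M_WAIT, lamp_flash)
  (M_PICK, evStart) → (M_FOLLOW, arm_extend)  ← event matches
  (M_PICK, evClear) → (M_HALT, motors_on)
  (M_PICK, evStop) → (M_SCAN, motors_off)
event = evStart selects (M_FOLLOW, arm_extend)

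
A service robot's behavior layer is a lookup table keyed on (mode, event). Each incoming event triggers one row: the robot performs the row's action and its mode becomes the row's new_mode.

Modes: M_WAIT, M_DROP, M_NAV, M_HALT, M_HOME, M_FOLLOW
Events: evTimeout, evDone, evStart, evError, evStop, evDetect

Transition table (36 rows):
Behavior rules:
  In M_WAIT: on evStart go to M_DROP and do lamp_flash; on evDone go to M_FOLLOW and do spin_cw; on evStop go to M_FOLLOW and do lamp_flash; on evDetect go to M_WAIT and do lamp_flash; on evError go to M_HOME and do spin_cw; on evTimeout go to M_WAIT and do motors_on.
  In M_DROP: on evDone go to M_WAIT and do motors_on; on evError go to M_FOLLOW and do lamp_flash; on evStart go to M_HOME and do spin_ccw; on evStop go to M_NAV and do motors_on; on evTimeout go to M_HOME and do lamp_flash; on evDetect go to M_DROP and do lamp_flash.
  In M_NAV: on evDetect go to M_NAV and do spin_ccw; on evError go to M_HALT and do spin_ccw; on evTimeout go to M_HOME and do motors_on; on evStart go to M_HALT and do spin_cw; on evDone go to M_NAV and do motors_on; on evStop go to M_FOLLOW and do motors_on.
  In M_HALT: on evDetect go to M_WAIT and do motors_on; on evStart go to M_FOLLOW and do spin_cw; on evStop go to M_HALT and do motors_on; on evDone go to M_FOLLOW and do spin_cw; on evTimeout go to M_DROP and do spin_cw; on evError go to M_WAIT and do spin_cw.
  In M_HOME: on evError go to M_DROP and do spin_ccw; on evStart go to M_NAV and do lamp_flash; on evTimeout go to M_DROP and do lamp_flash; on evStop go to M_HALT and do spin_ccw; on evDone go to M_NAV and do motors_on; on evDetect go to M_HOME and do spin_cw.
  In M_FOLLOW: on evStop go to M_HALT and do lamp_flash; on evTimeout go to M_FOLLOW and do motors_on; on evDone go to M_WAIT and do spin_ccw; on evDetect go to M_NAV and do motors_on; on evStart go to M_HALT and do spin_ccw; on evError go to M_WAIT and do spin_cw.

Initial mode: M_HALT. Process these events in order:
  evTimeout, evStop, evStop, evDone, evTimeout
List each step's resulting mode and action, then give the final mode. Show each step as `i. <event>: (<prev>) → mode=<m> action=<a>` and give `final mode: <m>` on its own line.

final mode: M_WAIT

1. evTimeout: (M_HALT) → mode=M_DROP action=spin_cw
2. evStop: (M_DROP) → mode=M_NAV action=motors_on
3. evStop: (M_NAV) → mode=M_FOLLOW action=motors_on
4. evDone: (M_FOLLOW) → mode=M_WAIT action=spin_ccw
5. evTimeout: (M_WAIT) → mode=M_WAIT action=motors_on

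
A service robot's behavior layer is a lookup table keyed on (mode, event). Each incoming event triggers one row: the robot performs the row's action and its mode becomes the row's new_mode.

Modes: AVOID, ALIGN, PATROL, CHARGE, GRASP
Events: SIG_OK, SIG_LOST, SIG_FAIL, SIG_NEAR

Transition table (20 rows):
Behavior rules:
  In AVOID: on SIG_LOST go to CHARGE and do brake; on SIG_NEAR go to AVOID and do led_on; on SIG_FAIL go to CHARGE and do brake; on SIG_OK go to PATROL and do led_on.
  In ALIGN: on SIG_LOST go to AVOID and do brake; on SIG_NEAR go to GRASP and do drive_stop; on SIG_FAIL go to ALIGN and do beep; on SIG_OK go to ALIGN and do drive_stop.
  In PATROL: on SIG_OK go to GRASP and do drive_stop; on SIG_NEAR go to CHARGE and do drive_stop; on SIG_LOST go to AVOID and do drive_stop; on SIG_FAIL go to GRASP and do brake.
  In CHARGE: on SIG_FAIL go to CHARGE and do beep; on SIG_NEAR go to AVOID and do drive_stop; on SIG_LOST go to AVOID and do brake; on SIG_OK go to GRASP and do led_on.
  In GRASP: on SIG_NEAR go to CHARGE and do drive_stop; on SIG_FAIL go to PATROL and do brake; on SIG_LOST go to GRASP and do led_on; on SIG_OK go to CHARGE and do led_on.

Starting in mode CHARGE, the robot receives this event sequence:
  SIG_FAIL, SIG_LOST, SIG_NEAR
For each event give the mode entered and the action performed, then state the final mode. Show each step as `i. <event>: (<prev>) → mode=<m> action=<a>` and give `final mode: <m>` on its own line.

1. SIG_FAIL: (CHARGE) → mode=CHARGE action=beep
2. SIG_LOST: (CHARGE) → mode=AVOID action=brake
3. SIG_NEAR: (AVOID) → mode=AVOID action=led_on

final mode: AVOID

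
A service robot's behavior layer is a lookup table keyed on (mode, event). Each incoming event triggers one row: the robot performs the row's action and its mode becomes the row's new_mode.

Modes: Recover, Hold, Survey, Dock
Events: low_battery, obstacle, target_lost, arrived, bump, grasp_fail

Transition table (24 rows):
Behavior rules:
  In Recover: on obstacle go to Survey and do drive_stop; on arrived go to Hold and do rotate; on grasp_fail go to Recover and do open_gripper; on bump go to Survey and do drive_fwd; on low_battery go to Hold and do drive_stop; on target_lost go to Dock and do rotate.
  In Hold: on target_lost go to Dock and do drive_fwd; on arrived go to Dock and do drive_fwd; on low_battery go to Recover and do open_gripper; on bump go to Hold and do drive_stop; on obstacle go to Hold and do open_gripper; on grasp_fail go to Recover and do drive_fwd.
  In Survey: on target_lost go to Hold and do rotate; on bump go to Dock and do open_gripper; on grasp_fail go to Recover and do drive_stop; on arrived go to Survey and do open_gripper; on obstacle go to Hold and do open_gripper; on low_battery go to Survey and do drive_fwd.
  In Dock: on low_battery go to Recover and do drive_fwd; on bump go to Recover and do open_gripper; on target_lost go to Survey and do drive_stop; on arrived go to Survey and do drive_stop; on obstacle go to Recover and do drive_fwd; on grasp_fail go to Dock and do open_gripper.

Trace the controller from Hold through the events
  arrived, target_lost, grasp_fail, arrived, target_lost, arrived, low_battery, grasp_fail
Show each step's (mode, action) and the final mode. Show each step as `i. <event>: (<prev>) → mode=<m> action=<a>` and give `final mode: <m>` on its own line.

final mode: Recover

1. arrived: (Hold) → mode=Dock action=drive_fwd
2. target_lost: (Dock) → mode=Survey action=drive_stop
3. grasp_fail: (Survey) → mode=Recover action=drive_stop
4. arrived: (Recover) → mode=Hold action=rotate
5. target_lost: (Hold) → mode=Dock action=drive_fwd
6. arrived: (Dock) → mode=Survey action=drive_stop
7. low_battery: (Survey) → mode=Survey action=drive_fwd
8. grasp_fail: (Survey) → mode=Recover action=drive_stop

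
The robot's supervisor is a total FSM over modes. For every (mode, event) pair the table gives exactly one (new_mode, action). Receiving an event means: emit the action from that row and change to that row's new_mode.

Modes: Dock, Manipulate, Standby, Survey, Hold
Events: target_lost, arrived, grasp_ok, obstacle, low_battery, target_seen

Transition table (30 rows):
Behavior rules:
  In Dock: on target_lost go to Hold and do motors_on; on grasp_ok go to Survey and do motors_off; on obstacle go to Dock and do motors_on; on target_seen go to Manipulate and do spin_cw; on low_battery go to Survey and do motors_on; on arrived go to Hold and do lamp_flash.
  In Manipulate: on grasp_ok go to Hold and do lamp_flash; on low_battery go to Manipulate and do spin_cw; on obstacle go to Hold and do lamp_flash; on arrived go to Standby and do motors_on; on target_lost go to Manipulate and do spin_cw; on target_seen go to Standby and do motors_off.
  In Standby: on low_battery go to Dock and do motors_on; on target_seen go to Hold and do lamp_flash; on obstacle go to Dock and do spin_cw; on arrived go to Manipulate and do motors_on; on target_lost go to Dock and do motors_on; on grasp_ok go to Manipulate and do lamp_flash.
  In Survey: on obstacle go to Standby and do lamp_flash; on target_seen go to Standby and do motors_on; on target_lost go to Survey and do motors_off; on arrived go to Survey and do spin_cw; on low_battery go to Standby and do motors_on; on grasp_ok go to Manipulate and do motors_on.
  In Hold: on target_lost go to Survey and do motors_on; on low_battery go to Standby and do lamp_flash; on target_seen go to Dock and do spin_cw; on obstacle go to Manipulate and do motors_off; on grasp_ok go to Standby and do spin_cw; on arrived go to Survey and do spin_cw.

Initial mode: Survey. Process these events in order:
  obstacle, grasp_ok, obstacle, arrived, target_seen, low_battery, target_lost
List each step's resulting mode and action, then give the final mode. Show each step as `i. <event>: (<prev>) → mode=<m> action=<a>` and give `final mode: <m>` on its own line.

final mode: Hold

1. obstacle: (Survey) → mode=Standby action=lamp_flash
2. grasp_ok: (Standby) → mode=Manipulate action=lamp_flash
3. obstacle: (Manipulate) → mode=Hold action=lamp_flash
4. arrived: (Hold) → mode=Survey action=spin_cw
5. target_seen: (Survey) → mode=Standby action=motors_on
6. low_battery: (Standby) → mode=Dock action=motors_on
7. target_lost: (Dock) → mode=Hold action=motors_on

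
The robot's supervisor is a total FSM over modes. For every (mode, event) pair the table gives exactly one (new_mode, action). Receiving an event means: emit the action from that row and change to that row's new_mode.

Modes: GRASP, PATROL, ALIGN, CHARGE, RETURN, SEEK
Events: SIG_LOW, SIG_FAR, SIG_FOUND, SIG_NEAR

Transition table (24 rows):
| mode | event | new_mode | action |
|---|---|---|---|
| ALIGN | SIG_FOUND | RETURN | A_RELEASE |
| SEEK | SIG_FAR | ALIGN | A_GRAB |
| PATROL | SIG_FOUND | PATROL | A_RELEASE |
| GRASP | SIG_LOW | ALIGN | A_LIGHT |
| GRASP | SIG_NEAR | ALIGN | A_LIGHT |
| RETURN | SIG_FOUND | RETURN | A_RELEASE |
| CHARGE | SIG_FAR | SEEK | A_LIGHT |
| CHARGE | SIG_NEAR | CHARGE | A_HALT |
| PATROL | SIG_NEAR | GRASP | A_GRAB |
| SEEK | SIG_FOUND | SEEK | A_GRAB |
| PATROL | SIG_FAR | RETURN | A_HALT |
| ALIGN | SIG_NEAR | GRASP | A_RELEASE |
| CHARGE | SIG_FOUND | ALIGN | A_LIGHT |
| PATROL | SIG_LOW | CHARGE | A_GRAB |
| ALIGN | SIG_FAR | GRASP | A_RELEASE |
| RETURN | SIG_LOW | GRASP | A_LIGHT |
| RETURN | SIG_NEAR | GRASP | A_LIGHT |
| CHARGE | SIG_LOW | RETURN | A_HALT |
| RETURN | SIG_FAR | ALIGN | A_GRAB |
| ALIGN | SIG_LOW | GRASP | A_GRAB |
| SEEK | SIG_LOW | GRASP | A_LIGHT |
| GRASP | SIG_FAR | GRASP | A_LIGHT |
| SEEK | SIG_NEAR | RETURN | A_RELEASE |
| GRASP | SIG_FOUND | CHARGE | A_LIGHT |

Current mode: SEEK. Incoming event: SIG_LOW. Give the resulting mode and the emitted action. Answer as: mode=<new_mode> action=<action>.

current mode = SEEK; filter table to that mode:
  (SEEK, SIG_FAR) → (ALIGN, A_GRAB)
  (SEEK, SIG_FOUND) → (SEEK, A_GRAB)
  (SEEK, SIG_LOW) → (GRASP, A_LIGHT)  ← event matches
  (SEEK, SIG_NEAR) → (RETURN, A_RELEASE)
event = SIG_LOW selects (GRASP, A_LIGHT)

mode=GRASP action=A_LIGHT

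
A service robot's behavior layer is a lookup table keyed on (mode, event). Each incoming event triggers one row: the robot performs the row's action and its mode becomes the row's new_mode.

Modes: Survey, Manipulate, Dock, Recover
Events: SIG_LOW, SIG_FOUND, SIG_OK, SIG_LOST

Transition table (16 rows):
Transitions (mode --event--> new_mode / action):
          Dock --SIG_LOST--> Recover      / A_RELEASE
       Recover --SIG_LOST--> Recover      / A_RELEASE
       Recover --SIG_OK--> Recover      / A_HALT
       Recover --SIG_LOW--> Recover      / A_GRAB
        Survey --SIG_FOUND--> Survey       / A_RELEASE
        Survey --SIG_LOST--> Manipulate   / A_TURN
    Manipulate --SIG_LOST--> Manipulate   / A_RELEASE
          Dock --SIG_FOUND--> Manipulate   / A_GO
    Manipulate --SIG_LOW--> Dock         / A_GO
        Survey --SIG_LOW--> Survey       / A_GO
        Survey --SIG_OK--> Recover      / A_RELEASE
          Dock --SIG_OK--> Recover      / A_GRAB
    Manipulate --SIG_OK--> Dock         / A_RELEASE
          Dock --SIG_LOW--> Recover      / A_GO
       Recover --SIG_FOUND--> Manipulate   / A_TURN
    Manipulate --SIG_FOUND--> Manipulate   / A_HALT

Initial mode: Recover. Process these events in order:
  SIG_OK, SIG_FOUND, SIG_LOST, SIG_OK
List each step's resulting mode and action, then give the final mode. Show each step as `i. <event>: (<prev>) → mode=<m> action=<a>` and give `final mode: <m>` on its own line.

1. SIG_OK: (Recover) → mode=Recover action=A_HALT
2. SIG_FOUND: (Recover) → mode=Manipulate action=A_TURN
3. SIG_LOST: (Manipulate) → mode=Manipulate action=A_RELEASE
4. SIG_OK: (Manipulate) → mode=Dock action=A_RELEASE

final mode: Dock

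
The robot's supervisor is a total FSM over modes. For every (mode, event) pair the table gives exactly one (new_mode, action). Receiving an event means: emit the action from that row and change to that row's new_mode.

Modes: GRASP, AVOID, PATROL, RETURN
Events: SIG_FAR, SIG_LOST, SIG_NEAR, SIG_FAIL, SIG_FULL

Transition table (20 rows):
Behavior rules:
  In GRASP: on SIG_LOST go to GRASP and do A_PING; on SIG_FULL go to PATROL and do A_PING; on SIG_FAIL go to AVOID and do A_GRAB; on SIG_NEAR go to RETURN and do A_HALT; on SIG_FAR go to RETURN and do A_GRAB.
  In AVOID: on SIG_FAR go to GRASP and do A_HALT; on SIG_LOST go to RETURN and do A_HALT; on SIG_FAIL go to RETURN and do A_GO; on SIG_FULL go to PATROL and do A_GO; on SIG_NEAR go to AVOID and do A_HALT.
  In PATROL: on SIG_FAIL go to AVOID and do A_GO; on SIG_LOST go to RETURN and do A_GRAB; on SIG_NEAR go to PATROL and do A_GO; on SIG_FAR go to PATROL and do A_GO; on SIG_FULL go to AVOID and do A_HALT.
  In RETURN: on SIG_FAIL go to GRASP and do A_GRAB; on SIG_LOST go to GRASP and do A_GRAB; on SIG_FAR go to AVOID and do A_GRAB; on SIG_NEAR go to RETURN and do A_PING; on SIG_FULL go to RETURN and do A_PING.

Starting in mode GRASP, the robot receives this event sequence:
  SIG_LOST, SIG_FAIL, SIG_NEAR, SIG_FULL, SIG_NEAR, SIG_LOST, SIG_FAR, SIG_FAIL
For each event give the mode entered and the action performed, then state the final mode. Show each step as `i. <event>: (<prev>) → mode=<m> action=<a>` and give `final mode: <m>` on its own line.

final mode: RETURN

1. SIG_LOST: (GRASP) → mode=GRASP action=A_PING
2. SIG_FAIL: (GRASP) → mode=AVOID action=A_GRAB
3. SIG_NEAR: (AVOID) → mode=AVOID action=A_HALT
4. SIG_FULL: (AVOID) → mode=PATROL action=A_GO
5. SIG_NEAR: (PATROL) → mode=PATROL action=A_GO
6. SIG_LOST: (PATROL) → mode=RETURN action=A_GRAB
7. SIG_FAR: (RETURN) → mode=AVOID action=A_GRAB
8. SIG_FAIL: (AVOID) → mode=RETURN action=A_GO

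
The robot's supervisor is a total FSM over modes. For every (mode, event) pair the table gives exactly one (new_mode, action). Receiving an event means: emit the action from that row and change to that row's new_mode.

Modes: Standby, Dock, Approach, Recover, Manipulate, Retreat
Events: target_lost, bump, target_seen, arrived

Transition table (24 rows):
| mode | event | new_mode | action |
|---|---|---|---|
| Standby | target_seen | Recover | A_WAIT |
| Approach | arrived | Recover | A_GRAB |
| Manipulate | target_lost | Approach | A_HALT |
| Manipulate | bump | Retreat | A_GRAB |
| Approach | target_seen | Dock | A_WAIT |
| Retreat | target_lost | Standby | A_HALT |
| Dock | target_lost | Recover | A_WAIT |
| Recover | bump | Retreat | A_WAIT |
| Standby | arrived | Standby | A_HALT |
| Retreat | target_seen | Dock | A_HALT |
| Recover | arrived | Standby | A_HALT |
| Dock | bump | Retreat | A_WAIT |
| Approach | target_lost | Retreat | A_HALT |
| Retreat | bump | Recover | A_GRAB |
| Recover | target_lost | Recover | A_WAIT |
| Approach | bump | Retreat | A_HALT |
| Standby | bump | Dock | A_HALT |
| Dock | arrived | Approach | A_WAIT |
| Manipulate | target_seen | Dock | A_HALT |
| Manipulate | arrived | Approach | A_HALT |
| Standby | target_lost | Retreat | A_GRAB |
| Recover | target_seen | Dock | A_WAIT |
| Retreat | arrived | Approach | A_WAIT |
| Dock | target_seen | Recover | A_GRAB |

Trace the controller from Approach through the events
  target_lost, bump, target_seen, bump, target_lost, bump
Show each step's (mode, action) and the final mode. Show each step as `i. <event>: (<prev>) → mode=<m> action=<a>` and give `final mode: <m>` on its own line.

1. target_lost: (Approach) → mode=Retreat action=A_HALT
2. bump: (Retreat) → mode=Recover action=A_GRAB
3. target_seen: (Recover) → mode=Dock action=A_WAIT
4. bump: (Dock) → mode=Retreat action=A_WAIT
5. target_lost: (Retreat) → mode=Standby action=A_HALT
6. bump: (Standby) → mode=Dock action=A_HALT

final mode: Dock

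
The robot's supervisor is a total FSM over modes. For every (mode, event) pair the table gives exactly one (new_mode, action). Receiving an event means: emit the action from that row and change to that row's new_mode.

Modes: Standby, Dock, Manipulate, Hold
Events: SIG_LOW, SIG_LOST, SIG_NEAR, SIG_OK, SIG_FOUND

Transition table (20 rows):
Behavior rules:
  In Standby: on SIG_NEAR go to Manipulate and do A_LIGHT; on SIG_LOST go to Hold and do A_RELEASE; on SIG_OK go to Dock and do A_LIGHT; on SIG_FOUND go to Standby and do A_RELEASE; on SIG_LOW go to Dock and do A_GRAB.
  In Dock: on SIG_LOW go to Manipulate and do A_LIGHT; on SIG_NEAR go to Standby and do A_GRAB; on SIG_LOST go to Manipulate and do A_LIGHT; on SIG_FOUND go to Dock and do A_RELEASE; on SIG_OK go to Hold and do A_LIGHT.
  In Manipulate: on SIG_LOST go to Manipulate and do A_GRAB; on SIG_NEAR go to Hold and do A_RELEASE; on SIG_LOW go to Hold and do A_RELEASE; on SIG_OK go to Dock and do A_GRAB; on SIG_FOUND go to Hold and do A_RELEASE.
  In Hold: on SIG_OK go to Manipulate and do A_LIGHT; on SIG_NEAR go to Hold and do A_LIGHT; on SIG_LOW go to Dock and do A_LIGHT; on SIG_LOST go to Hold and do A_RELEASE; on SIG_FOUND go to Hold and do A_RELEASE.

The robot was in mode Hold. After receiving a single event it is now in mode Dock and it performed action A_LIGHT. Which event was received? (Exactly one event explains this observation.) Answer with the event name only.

SIG_LOW

try SIG_LOW: (Hold, SIG_LOW) → (Dock, A_LIGHT)  ← matches
try SIG_LOST: (Hold, SIG_LOST) → (Hold, A_RELEASE)
try SIG_NEAR: (Hold, SIG_NEAR) → (Hold, A_LIGHT)
try SIG_OK: (Hold, SIG_OK) → (Manipulate, A_LIGHT)
try SIG_FOUND: (Hold, SIG_FOUND) → (Hold, A_RELEASE)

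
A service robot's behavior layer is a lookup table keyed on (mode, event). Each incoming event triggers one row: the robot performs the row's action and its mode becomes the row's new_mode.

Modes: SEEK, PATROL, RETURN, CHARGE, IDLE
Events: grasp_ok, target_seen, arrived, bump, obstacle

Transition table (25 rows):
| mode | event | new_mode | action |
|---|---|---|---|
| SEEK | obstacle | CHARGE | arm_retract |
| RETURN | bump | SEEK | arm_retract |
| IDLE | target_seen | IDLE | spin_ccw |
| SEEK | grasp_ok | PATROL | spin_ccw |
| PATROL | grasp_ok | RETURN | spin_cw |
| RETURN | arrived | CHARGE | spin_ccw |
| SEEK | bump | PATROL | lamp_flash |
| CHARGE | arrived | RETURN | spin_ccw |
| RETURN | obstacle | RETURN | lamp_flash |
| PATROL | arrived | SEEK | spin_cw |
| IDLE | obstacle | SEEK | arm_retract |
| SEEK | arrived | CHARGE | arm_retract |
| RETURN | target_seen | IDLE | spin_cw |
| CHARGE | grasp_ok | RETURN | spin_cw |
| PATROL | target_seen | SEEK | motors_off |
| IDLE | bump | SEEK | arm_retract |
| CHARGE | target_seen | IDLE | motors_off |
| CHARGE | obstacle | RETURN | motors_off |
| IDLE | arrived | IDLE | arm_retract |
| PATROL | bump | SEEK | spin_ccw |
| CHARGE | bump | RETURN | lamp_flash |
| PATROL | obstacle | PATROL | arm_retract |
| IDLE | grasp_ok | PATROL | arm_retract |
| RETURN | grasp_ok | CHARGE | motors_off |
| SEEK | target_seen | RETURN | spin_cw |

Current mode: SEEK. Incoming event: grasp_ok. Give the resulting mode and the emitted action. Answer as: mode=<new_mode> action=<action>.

current mode = SEEK; filter table to that mode:
  (SEEK, obstacle) → (CHARGE, arm_retract)
  (SEEK, grasp_ok) → (PATROL, spin_ccw)  ← event matches
  (SEEK, bump) → (PATROL, lamp_flash)
  (SEEK, arrived) → (CHARGE, arm_retract)
  (SEEK, target_seen) → (RETURN, spin_cw)
event = grasp_ok selects (PATROL, spin_ccw)

mode=PATROL action=spin_ccw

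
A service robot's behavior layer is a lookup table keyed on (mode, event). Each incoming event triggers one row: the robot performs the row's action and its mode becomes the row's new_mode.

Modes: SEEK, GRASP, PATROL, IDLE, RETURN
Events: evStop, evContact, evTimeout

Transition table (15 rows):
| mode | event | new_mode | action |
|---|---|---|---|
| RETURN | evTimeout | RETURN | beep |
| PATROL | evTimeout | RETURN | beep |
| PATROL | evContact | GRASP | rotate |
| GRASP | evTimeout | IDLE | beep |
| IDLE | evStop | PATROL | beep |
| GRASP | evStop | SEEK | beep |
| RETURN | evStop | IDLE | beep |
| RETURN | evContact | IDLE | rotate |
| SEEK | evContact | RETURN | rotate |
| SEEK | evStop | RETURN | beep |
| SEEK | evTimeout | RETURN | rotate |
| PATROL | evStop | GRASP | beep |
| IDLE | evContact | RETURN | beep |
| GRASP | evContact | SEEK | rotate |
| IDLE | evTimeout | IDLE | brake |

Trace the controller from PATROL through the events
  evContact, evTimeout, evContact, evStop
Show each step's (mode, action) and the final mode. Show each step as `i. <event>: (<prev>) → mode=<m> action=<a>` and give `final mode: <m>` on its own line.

final mode: IDLE

1. evContact: (PATROL) → mode=GRASP action=rotate
2. evTimeout: (GRASP) → mode=IDLE action=beep
3. evContact: (IDLE) → mode=RETURN action=beep
4. evStop: (RETURN) → mode=IDLE action=beep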